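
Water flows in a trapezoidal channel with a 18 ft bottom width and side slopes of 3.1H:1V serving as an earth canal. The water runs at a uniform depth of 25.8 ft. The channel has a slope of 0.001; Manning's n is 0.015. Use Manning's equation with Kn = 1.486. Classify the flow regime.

With bottom width b = 18 ft and side slope z = 3.1: A = (b + zy)y = (18 + 3.1×25.8)×25.8 = 2528 ft²; P = b + 2y√(1+z²) = 18 + 2×25.8×3.257 = 186.1 ft.
Hydraulic radius R = A/P = 2528/186.1 = 13.59 ft.
V = (1.486/n) R^(2/3) √S = (1.486/0.015) × 13.59^(2/3) × √0.001 = 17.84 ft/s. Hydraulic depth D_h = A/T = 2528/178 = 14.2 ft.
Froude number Fr = V/√(g·D_h) = 17.84/√(32.2×14.2) = 0.834, which is less than 1, so the flow is subcritical.

subcritical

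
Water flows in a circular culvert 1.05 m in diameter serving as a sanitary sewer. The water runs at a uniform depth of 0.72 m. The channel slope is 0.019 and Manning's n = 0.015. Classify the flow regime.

For a circular section of diameter D = 1.05 m at depth y = 0.72 m, the central angle is θ = 2 arccos(1 − 2y/D) = 3.903 rad. Then A = (D²/8)(θ − sin θ) = 0.6329 m² and P = Dθ/2 = 2.049 m.
Hydraulic radius R = A/P = 0.6329/2.049 = 0.3089 m.
V = (1/n) R^(2/3) √S = (1/0.015) × 0.3089^(2/3) × √0.019 = 4.199 m/s. Hydraulic depth D_h = A/T = 0.6329/0.9749 = 0.6492 m.
Froude number Fr = V/√(g·D_h) = 4.199/√(9.81×0.6492) = 1.66, which is greater than 1, so the flow is supercritical.

supercritical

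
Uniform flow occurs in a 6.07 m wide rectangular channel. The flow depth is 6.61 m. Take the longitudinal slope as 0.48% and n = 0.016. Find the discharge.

Q = 283 m³/s

Flow area A = b·y = 6.07 × 6.61 = 40.12 m². Wetted perimeter P = b + 2y = 6.07 + 2×6.61 = 19.29 m.
Hydraulic radius R = A/P = 40.12/19.29 = 2.08 m.
Manning's equation: Q = (1/n) A R^(2/3) S^(1/2) = (1/0.016) × 40.12 × 2.08^(2/3) × 0.0048^(1/2) = 283 m³/s.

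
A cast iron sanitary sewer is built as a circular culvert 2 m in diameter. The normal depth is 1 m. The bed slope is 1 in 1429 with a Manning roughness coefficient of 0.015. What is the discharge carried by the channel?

Q = 1.75 m³/s

For a circular section of diameter D = 2 m at depth y = 1 m, the central angle is θ = 2 arccos(1 − 2y/D) = 3.142 rad. Then A = (D²/8)(θ − sin θ) = 1.571 m² and P = Dθ/2 = 3.142 m.
Hydraulic radius R = A/P = 1.571/3.142 = 0.5 m.
Manning's equation: Q = (1/n) A R^(2/3) S^(1/2) = (1/0.015) × 1.571 × 0.5^(2/3) × 0.0006998^(1/2) = 1.75 m³/s.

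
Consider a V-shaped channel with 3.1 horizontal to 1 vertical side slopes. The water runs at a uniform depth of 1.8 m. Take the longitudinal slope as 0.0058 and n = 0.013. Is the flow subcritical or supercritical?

supercritical

For a triangular section with side slope z = 3.1: A = zy² = 3.1×1.8² = 10.04 m²; P = 2y√(1+z²) = 2×1.8×3.257 = 11.73 m.
Hydraulic radius R = A/P = 10.04/11.73 = 0.8565 m.
V = (1/n) R^(2/3) √S = (1/0.013) × 0.8565^(2/3) × √0.0058 = 5.284 m/s. Hydraulic depth D_h = A/T = 10.04/11.16 = 0.9 m.
Froude number Fr = V/√(g·D_h) = 5.284/√(9.81×0.9) = 1.78, which is greater than 1, so the flow is supercritical.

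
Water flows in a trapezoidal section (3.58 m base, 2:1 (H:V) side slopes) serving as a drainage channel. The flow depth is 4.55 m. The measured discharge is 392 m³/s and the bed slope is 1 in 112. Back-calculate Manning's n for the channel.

n = 0.025

With bottom width b = 3.58 m and side slope z = 2: A = (b + zy)y = (3.58 + 2×4.55)×4.55 = 57.69 m²; P = b + 2y√(1+z²) = 3.58 + 2×4.55×2.236 = 23.93 m.
Hydraulic radius R = A/P = 57.69/23.93 = 2.411 m.
Rearranging Manning's equation: n = (1/Q) A R^(2/3) S^(1/2) = (1/392) × 57.69 × 2.411^(2/3) × √0.008929 = 0.025.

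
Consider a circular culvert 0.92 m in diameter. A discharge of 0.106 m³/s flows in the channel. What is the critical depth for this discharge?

y_c = 0.184 m

At critical depth, Q² T / (g A³) = 1, i.e. A³/T = Q²/g = 0.106²/9.81 = 0.001145.
Trying y = 0.127 m: A³/T = 0.0002682 — too small.
Trying y = 0.184 m: A³/T = 0.001152 — matches.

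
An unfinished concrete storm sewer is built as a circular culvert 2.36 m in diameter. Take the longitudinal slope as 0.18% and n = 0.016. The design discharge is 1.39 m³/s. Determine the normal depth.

Manning's equation rearranged: A R^(2/3) = nQ / (1·√S) = 0.016 × 1.39 / (√0.0018) = 0.5242.
Try y = 0.59 m: A R^(2/3) = 0.4215 — short.
Try y = 0.743 m: A R^(2/3) = 0.6614 — over.
Try y = 0.659 m: A R^(2/3) = 0.5241 — close enough.

y_n = 0.659 m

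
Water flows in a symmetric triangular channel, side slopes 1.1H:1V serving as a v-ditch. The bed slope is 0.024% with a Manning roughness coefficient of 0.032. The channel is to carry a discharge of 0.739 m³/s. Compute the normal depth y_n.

y_n = 1.45 m

Manning's equation rearranged: A R^(2/3) = nQ / (1·√S) = 0.032 × 0.739 / (√0.00024) = 1.526.
At y = 1.63 m: A R^(2/3) = 2.086 — high.
At y = 1.45 m: A R^(2/3) = 1.527 — matches.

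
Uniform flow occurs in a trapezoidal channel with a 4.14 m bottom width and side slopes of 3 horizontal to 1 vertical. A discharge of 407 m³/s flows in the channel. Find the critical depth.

y_c = 4.55 m

At critical depth, Q² T / (g A³) = 1, i.e. A³/T = Q²/g = 407²/9.81 = 16890.
Try y = 3.22 m: A³/T = 3740 — low.
Try y = 5.01 m: A³/T = 25900 — high.
Try y = 4.55 m: A³/T = 16870 — matches.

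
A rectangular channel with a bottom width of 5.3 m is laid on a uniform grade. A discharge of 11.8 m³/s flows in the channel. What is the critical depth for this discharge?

y_c = 0.796 m

For a rectangular channel, critical depth y_c = (q²/g)^(1/3) where q = Q/b = 11.8/5.3 = 2.226 m²/s.
So y_c = (2.226²/9.81)^(1/3) = 0.796 m.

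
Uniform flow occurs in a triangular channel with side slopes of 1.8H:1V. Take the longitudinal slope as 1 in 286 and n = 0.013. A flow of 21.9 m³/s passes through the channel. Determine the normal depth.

y_n = 1.78 m

Manning's equation rearranged: A R^(2/3) = nQ / (1·√S) = 0.013 × 21.9 / (√0.003497) = 4.815.
At y = 2.11 m: A R^(2/3) = 7.593 — too large.
At y = 1.28 m: A R^(2/3) = 2.002 — too small.
At y = 1.78 m: A R^(2/3) = 4.824 — matches.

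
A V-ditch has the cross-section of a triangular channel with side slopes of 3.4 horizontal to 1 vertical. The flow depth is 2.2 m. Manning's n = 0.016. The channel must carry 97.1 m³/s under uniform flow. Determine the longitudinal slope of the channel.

S = 0.0083

For a triangular section with side slope z = 3.4: A = zy² = 3.4×2.2² = 16.46 m²; P = 2y√(1+z²) = 2×2.2×3.544 = 15.59 m.
Hydraulic radius R = A/P = 16.46/15.59 = 1.055 m.
From Manning's equation, S = [nQ / (1 A R^(2/3))]² = [0.016 × 97.1 / (1 × 16.46 × 1.055^(2/3))]² = 0.0083.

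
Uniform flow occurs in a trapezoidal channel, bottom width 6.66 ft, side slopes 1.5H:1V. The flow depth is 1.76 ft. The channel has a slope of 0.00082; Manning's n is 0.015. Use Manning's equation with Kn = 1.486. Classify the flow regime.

subcritical

With bottom width b = 6.66 ft and side slope z = 1.5: A = (b + zy)y = (6.66 + 1.5×1.76)×1.76 = 16.37 ft²; P = b + 2y√(1+z²) = 6.66 + 2×1.76×1.803 = 13.01 ft.
Hydraulic radius R = A/P = 16.37/13.01 = 1.259 ft.
V = (1.486/n) R^(2/3) √S = (1.486/0.015) × 1.259^(2/3) × √0.00082 = 3.307 ft/s. Hydraulic depth D_h = A/T = 16.37/11.94 = 1.371 ft.
Froude number Fr = V/√(g·D_h) = 3.307/√(32.2×1.371) = 0.498, which is less than 1, so the flow is subcritical.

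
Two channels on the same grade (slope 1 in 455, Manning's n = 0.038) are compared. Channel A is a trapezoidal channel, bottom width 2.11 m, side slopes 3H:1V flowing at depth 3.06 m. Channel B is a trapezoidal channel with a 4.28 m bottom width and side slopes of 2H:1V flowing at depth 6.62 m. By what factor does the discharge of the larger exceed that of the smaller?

5.55

Channel A: With bottom width b = 2.11 m and side slope z = 3: A = (b + zy)y = (2.11 + 3×3.06)×3.06 = 34.55 m²; P = b + 2y√(1+z²) = 2.11 + 2×3.06×3.162 = 21.46 m. Hydraulic radius R = A/P = 34.55/21.46 = 1.61 m. Q_A = (1/0.038)·34.55·1.61^(2/3)·√0.002198 = 58.54 m³/s.
Channel B: With bottom width b = 4.28 m and side slope z = 2: A = (b + zy)y = (4.28 + 2×6.62)×6.62 = 116 m²; P = b + 2y√(1+z²) = 4.28 + 2×6.62×2.236 = 33.89 m. Hydraulic radius R = A/P = 116/33.89 = 3.423 m. Q_B = (1/0.038)·116·3.423^(2/3)·√0.002198 = 325 m³/s.
The larger discharge is 325 m³/s and the smaller is 58.54 m³/s; the ratio is 5.55.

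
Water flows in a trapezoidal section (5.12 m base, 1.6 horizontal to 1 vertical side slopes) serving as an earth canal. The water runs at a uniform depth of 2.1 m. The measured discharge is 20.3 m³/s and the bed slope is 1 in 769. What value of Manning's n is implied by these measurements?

n = 0.0389

With bottom width b = 5.12 m and side slope z = 1.6: A = (b + zy)y = (5.12 + 1.6×2.1)×2.1 = 17.81 m²; P = b + 2y√(1+z²) = 5.12 + 2×2.1×1.887 = 13.04 m.
Hydraulic radius R = A/P = 17.81/13.04 = 1.365 m.
Rearranging Manning's equation: n = (1/Q) A R^(2/3) S^(1/2) = (1/20.3) × 17.81 × 1.365^(2/3) × √0.0013 = 0.0389.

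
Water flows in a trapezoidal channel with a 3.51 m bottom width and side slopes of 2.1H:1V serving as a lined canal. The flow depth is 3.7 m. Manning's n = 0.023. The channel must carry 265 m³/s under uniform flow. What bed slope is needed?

With bottom width b = 3.51 m and side slope z = 2.1: A = (b + zy)y = (3.51 + 2.1×3.7)×3.7 = 41.74 m²; P = b + 2y√(1+z²) = 3.51 + 2×3.7×2.326 = 20.72 m.
Hydraulic radius R = A/P = 41.74/20.72 = 2.014 m.
From Manning's equation, S = [nQ / (1 A R^(2/3))]² = [0.023 × 265 / (1 × 41.74 × 2.014^(2/3))]² = 0.00838.

S = 0.00838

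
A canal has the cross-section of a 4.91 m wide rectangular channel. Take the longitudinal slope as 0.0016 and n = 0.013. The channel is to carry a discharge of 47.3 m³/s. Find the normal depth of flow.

Manning's equation rearranged: A R^(2/3) = nQ / (1·√S) = 0.013 × 47.3 / (√0.0016) = 15.37.
At y = 2.26 m: A R^(2/3) = 12.37 — short.
At y = 2.66 m: A R^(2/3) = 15.37 — ≈ 15.37.

y_n = 2.66 m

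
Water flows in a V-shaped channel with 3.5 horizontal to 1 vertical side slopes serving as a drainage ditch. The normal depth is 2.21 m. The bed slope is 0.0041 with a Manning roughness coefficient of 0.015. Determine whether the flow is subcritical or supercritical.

For a triangular section with side slope z = 3.5: A = zy² = 3.5×2.21² = 17.09 m²; P = 2y√(1+z²) = 2×2.21×3.64 = 16.09 m.
Hydraulic radius R = A/P = 17.09/16.09 = 1.062 m.
V = (1/n) R^(2/3) √S = (1/0.015) × 1.062^(2/3) × √0.0041 = 4.445 m/s. Hydraulic depth D_h = A/T = 17.09/15.47 = 1.105 m.
Froude number Fr = V/√(g·D_h) = 4.445/√(9.81×1.105) = 1.35, which is greater than 1, so the flow is supercritical.

supercritical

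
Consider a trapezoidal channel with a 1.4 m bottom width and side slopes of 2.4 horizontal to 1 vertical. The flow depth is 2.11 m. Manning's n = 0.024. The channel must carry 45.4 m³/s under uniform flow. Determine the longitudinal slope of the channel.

With bottom width b = 1.4 m and side slope z = 2.4: A = (b + zy)y = (1.4 + 2.4×2.11)×2.11 = 13.64 m²; P = b + 2y√(1+z²) = 1.4 + 2×2.11×2.6 = 12.37 m.
Hydraulic radius R = A/P = 13.64/12.37 = 1.102 m.
From Manning's equation, S = [nQ / (1 A R^(2/3))]² = [0.024 × 45.4 / (1 × 13.64 × 1.102^(2/3))]² = 0.0056.

S = 0.0056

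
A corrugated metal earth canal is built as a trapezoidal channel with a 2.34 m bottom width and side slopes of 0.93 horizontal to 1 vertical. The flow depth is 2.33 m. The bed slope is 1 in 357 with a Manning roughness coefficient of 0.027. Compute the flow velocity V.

With bottom width b = 2.34 m and side slope z = 0.93: A = (b + zy)y = (2.34 + 0.93×2.33)×2.33 = 10.5 m²; P = b + 2y√(1+z²) = 2.34 + 2×2.33×1.366 = 8.704 m.
Hydraulic radius R = A/P = 10.5/8.704 = 1.206 m.
From Manning's equation, V = (1/n) R^(2/3) S^(1/2) = (1/0.027) × 1.206^(2/3) × 0.002801^(1/2) = 2.22 m/s.

V = 2.22 m/s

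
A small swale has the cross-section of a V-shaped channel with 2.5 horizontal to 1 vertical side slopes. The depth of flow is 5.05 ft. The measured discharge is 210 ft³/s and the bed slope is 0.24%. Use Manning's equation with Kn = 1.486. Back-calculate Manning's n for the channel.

n = 0.039

For a triangular section with side slope z = 2.5: A = zy² = 2.5×5.05² = 63.76 ft²; P = 2y√(1+z²) = 2×5.05×2.693 = 27.2 ft.
Hydraulic radius R = A/P = 63.76/27.2 = 2.344 ft.
Rearranging Manning's equation: n = (1.486/Q) A R^(2/3) S^(1/2) = (1.486/210) × 63.76 × 2.344^(2/3) × √0.0024 = 0.039.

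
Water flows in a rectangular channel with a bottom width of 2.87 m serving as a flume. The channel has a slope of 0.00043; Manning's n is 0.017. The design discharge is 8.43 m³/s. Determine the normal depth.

y_n = 2.55 m

Manning's equation rearranged: A R^(2/3) = nQ / (1·√S) = 0.017 × 8.43 / (√0.00043) = 6.911.
Trying y = 2.85 m: A R^(2/3) = 7.929 — too large.
Trying y = 1.95 m: A R^(2/3) = 4.929 — too small.
Trying y = 2.55 m: A R^(2/3) = 6.914 — ≈ 6.911.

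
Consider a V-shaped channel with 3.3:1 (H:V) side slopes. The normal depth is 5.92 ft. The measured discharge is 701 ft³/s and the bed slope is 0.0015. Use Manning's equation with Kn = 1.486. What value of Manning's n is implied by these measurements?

n = 0.019

For a triangular section with side slope z = 3.3: A = zy² = 3.3×5.92² = 115.7 ft²; P = 2y√(1+z²) = 2×5.92×3.448 = 40.83 ft.
Hydraulic radius R = A/P = 115.7/40.83 = 2.833 ft.
Rearranging Manning's equation: n = (1.486/Q) A R^(2/3) S^(1/2) = (1.486/701) × 115.7 × 2.833^(2/3) × √0.0015 = 0.019.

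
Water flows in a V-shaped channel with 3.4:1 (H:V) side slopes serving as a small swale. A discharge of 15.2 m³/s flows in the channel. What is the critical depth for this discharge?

y_c = 1.32 m

At critical depth, Q² T / (g A³) = 1, i.e. A³/T = Q²/g = 15.2²/9.81 = 23.55.
At y = 1.59 m: A³/T = 58.74 — too large.
At y = 1.32 m: A³/T = 23.16 — ≈ 23.55.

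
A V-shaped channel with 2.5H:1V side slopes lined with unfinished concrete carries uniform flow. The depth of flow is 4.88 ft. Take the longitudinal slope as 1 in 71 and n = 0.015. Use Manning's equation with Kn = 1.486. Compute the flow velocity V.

For a triangular section with side slope z = 2.5: A = zy² = 2.5×4.88² = 59.54 ft²; P = 2y√(1+z²) = 2×4.88×2.693 = 26.28 ft.
Hydraulic radius R = A/P = 59.54/26.28 = 2.265 ft.
From Manning's equation, V = (1.486/n) R^(2/3) S^(1/2) = (1.486/0.015) × 2.265^(2/3) × 0.01408^(1/2) = 20.3 ft/s.

V = 20.3 ft/s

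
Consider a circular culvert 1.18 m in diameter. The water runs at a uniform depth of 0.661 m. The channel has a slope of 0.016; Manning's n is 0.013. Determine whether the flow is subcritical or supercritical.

supercritical

For a circular section of diameter D = 1.18 m at depth y = 0.661 m, the central angle is θ = 2 arccos(1 − 2y/D) = 3.383 rad. Then A = (D²/8)(θ − sin θ) = 0.6304 m² and P = Dθ/2 = 1.996 m.
Hydraulic radius R = A/P = 0.6304/1.996 = 0.3158 m.
V = (1/n) R^(2/3) √S = (1/0.013) × 0.3158^(2/3) × √0.016 = 4.513 m/s. Hydraulic depth D_h = A/T = 0.6304/1.171 = 0.5381 m.
Froude number Fr = V/√(g·D_h) = 4.513/√(9.81×0.5381) = 1.96, which is greater than 1, so the flow is supercritical.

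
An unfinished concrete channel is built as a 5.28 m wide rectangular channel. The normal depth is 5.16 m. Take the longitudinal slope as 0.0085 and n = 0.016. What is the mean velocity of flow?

V = 8.36 m/s

Flow area A = b·y = 5.28 × 5.16 = 27.24 m². Wetted perimeter P = b + 2y = 5.28 + 2×5.16 = 15.6 m.
Hydraulic radius R = A/P = 27.24/15.6 = 1.746 m.
From Manning's equation, V = (1/n) R^(2/3) S^(1/2) = (1/0.016) × 1.746^(2/3) × 0.0085^(1/2) = 8.36 m/s.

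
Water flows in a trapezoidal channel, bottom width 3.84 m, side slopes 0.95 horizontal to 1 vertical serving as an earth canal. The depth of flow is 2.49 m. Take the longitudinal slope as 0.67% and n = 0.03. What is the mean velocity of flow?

With bottom width b = 3.84 m and side slope z = 0.95: A = (b + zy)y = (3.84 + 0.95×2.49)×2.49 = 15.45 m²; P = b + 2y√(1+z²) = 3.84 + 2×2.49×1.379 = 10.71 m.
Hydraulic radius R = A/P = 15.45/10.71 = 1.443 m.
From Manning's equation, V = (1/n) R^(2/3) S^(1/2) = (1/0.03) × 1.443^(2/3) × 0.0067^(1/2) = 3.48 m/s.

V = 3.48 m/s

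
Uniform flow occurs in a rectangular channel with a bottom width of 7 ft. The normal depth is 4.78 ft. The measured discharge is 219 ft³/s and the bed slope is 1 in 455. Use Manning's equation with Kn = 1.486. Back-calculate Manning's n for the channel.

n = 0.017

Flow area A = b·y = 7 × 4.78 = 33.46 ft². Wetted perimeter P = b + 2y = 7 + 2×4.78 = 16.56 ft.
Hydraulic radius R = A/P = 33.46/16.56 = 2.021 ft.
Rearranging Manning's equation: n = (1.486/Q) A R^(2/3) S^(1/2) = (1.486/219) × 33.46 × 2.021^(2/3) × √0.002198 = 0.017.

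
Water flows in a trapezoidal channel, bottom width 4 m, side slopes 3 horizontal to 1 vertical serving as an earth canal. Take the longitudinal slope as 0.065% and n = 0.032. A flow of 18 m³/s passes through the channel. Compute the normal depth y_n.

Manning's equation rearranged: A R^(2/3) = nQ / (1·√S) = 0.032 × 18 / (√0.00065) = 22.59.
Try y = 1.66 m: A R^(2/3) = 15.19 — short.
Try y = 2.49 m: A R^(2/3) = 36.52 — over.
Try y = 2 m: A R^(2/3) = 22.6 — ≈ 22.59.

y_n = 2 m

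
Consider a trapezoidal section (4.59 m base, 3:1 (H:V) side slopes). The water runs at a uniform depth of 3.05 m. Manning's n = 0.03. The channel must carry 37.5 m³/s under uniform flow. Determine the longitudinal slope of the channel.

S = 0.00034

With bottom width b = 4.59 m and side slope z = 3: A = (b + zy)y = (4.59 + 3×3.05)×3.05 = 41.91 m²; P = b + 2y√(1+z²) = 4.59 + 2×3.05×3.162 = 23.88 m.
Hydraulic radius R = A/P = 41.91/23.88 = 1.755 m.
From Manning's equation, S = [nQ / (1 A R^(2/3))]² = [0.03 × 37.5 / (1 × 41.91 × 1.755^(2/3))]² = 0.00034.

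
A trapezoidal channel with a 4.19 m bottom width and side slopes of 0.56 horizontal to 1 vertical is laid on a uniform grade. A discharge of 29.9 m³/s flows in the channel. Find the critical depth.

At critical depth, Q² T / (g A³) = 1, i.e. A³/T = Q²/g = 29.9²/9.81 = 91.13.
Try y = 1.93 m: A³/T = 165.7 — too large.
Try y = 1.19 m: A³/T = 34.95 — too small.
Try y = 1.61 m: A³/T = 91.91 — ≈ 91.13.

y_c = 1.61 m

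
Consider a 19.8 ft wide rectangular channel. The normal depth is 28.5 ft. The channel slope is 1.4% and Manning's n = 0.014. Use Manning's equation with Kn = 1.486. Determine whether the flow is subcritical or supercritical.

Flow area A = b·y = 19.8 × 28.5 = 564.3 ft². Wetted perimeter P = b + 2y = 19.8 + 2×28.5 = 76.8 ft.
Hydraulic radius R = A/P = 564.3/76.8 = 7.348 ft.
V = (1.486/n) R^(2/3) √S = (1.486/0.014) × 7.348^(2/3) × √0.014 = 47.47 ft/s. Hydraulic depth D_h = A/T = 564.3/19.8 = 28.5 ft.
Froude number Fr = V/√(g·D_h) = 47.47/√(32.2×28.5) = 1.57, which is greater than 1, so the flow is supercritical.

supercritical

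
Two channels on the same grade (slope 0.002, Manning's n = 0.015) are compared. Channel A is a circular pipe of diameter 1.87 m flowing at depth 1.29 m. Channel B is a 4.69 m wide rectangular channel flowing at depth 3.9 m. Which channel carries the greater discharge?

channel B

Channel A: For a circular section of diameter D = 1.87 m at depth y = 1.29 m, the central angle is θ = 2 arccos(1 − 2y/D) = 3.92 rad. Then A = (D²/8)(θ − sin θ) = 2.021 m² and P = Dθ/2 = 3.666 m. Hydraulic radius R = A/P = 2.021/3.666 = 0.5513 m. Q_A = (1/0.015)·2.021·0.5513^(2/3)·√0.002 = 4.051 m³/s.
Channel B: Flow area A = b·y = 4.69 × 3.9 = 18.29 m². Wetted perimeter P = b + 2y = 4.69 + 2×3.9 = 12.49 m. Hydraulic radius R = A/P = 18.29/12.49 = 1.464 m. Q_B = (1/0.015)·18.29·1.464^(2/3)·√0.002 = 70.33 m³/s.
Q_A = 4.051 m³/s vs Q_B = 70.33 m³/s, so channel B carries more.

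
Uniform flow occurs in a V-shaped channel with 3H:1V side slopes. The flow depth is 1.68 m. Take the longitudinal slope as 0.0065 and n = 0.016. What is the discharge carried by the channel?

For a triangular section with side slope z = 3: A = zy² = 3×1.68² = 8.467 m²; P = 2y√(1+z²) = 2×1.68×3.162 = 10.63 m.
Hydraulic radius R = A/P = 8.467/10.63 = 0.7969 m.
Manning's equation: Q = (1/n) A R^(2/3) S^(1/2) = (1/0.016) × 8.467 × 0.7969^(2/3) × 0.0065^(1/2) = 36.7 m³/s.

Q = 36.7 m³/s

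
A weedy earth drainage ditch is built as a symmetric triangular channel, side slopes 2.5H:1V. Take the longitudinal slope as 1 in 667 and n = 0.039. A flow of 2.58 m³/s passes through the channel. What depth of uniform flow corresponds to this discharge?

y_n = 1.23 m

Manning's equation rearranged: A R^(2/3) = nQ / (1·√S) = 0.039 × 2.58 / (√0.001499) = 2.599.
At y = 1.41 m: A R^(2/3) = 3.747 — over.
At y = 1.23 m: A R^(2/3) = 2.603 — ≈ 2.599.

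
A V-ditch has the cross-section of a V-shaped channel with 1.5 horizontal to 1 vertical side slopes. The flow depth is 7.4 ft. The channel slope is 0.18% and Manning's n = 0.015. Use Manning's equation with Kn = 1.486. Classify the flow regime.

For a triangular section with side slope z = 1.5: A = zy² = 1.5×7.4² = 82.14 ft²; P = 2y√(1+z²) = 2×7.4×1.803 = 26.68 ft.
Hydraulic radius R = A/P = 82.14/26.68 = 3.079 ft.
V = (1.486/n) R^(2/3) √S = (1.486/0.015) × 3.079^(2/3) × √0.0018 = 8.895 ft/s. Hydraulic depth D_h = A/T = 82.14/22.2 = 3.7 ft.
Froude number Fr = V/√(g·D_h) = 8.895/√(32.2×3.7) = 0.815, which is less than 1, so the flow is subcritical.

subcritical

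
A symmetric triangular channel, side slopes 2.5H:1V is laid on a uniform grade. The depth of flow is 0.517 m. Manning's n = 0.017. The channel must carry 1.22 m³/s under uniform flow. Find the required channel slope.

For a triangular section with side slope z = 2.5: A = zy² = 2.5×0.517² = 0.6682 m²; P = 2y√(1+z²) = 2×0.517×2.693 = 2.784 m.
Hydraulic radius R = A/P = 0.6682/2.784 = 0.24 m.
From Manning's equation, S = [nQ / (1 A R^(2/3))]² = [0.017 × 1.22 / (1 × 0.6682 × 0.24^(2/3))]² = 0.00646.

S = 0.00646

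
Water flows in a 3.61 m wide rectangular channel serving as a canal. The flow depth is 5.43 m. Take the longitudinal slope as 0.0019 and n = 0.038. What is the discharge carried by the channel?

Q = 27.5 m³/s

Flow area A = b·y = 3.61 × 5.43 = 19.6 m². Wetted perimeter P = b + 2y = 3.61 + 2×5.43 = 14.47 m.
Hydraulic radius R = A/P = 19.6/14.47 = 1.355 m.
Manning's equation: Q = (1/n) A R^(2/3) S^(1/2) = (1/0.038) × 19.6 × 1.355^(2/3) × 0.0019^(1/2) = 27.5 m³/s.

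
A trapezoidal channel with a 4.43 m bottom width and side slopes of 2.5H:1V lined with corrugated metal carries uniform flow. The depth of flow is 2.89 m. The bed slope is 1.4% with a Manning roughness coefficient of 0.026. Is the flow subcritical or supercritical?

supercritical

With bottom width b = 4.43 m and side slope z = 2.5: A = (b + zy)y = (4.43 + 2.5×2.89)×2.89 = 33.68 m²; P = b + 2y√(1+z²) = 4.43 + 2×2.89×2.693 = 19.99 m.
Hydraulic radius R = A/P = 33.68/19.99 = 1.685 m.
V = (1/n) R^(2/3) √S = (1/0.026) × 1.685^(2/3) × √0.014 = 6.443 m/s. Hydraulic depth D_h = A/T = 33.68/18.88 = 1.784 m.
Froude number Fr = V/√(g·D_h) = 6.443/√(9.81×1.784) = 1.54, which is greater than 1, so the flow is supercritical.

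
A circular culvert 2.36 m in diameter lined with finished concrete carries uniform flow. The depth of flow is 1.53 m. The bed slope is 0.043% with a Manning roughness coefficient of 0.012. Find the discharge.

Q = 4.01 m³/s

For a circular section of diameter D = 2.36 m at depth y = 1.53 m, the central angle is θ = 2 arccos(1 − 2y/D) = 3.744 rad. Then A = (D²/8)(θ − sin θ) = 3.001 m² and P = Dθ/2 = 4.418 m.
Hydraulic radius R = A/P = 3.001/4.418 = 0.6793 m.
Manning's equation: Q = (1/n) A R^(2/3) S^(1/2) = (1/0.012) × 3.001 × 0.6793^(2/3) × 0.00043^(1/2) = 4.01 m³/s.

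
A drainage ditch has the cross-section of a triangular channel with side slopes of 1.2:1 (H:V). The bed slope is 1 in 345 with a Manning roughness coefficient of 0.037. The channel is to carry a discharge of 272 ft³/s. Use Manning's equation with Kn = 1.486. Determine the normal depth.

Manning's equation rearranged: A R^(2/3) = nQ / (1.486·√S) = 0.037 × 272 / (1.486 × √0.002899) = 125.8.
Try y = 8.77 ft: A R^(2/3) = 207.4 — too large.
Try y = 5.63 ft: A R^(2/3) = 63.61 — too small.
Try y = 7.27 ft: A R^(2/3) = 125.8 — matches.

y_n = 7.27 ft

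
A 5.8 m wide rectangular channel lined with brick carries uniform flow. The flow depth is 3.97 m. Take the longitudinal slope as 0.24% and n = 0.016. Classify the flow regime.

Flow area A = b·y = 5.8 × 3.97 = 23.03 m². Wetted perimeter P = b + 2y = 5.8 + 2×3.97 = 13.74 m.
Hydraulic radius R = A/P = 23.03/13.74 = 1.676 m.
V = (1/n) R^(2/3) √S = (1/0.016) × 1.676^(2/3) × √0.0024 = 4.32 m/s. Hydraulic depth D_h = A/T = 23.03/5.8 = 3.97 m.
Froude number Fr = V/√(g·D_h) = 4.32/√(9.81×3.97) = 0.692, which is less than 1, so the flow is subcritical.

subcritical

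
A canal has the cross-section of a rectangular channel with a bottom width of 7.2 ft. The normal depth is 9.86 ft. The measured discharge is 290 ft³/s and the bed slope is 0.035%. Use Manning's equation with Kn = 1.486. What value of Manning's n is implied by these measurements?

Flow area A = b·y = 7.2 × 9.86 = 70.99 ft². Wetted perimeter P = b + 2y = 7.2 + 2×9.86 = 26.92 ft.
Hydraulic radius R = A/P = 70.99/26.92 = 2.637 ft.
Rearranging Manning's equation: n = (1.486/Q) A R^(2/3) S^(1/2) = (1.486/290) × 70.99 × 2.637^(2/3) × √0.00035 = 0.013.

n = 0.013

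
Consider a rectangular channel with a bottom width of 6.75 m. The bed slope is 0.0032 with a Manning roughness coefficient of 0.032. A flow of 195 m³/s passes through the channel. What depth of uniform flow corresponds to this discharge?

y_n = 8.98 m

Manning's equation rearranged: A R^(2/3) = nQ / (1·√S) = 0.032 × 195 / (√0.0032) = 110.3.
Trying y = 11.2 m: A R^(2/3) = 142.7 — high.
Trying y = 8.98 m: A R^(2/3) = 110.3 — ≈ 110.3.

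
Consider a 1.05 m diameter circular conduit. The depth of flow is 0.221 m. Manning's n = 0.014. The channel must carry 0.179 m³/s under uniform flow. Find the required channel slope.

For a circular section of diameter D = 1.05 m at depth y = 0.221 m, the central angle is θ = 2 arccos(1 − 2y/D) = 1.906 rad. Then A = (D²/8)(θ − sin θ) = 0.1326 m² and P = Dθ/2 = 1.001 m.
Hydraulic radius R = A/P = 0.1326/1.001 = 0.1325 m.
From Manning's equation, S = [nQ / (1 A R^(2/3))]² = [0.014 × 0.179 / (1 × 0.1326 × 0.1325^(2/3))]² = 0.00529.

S = 0.00529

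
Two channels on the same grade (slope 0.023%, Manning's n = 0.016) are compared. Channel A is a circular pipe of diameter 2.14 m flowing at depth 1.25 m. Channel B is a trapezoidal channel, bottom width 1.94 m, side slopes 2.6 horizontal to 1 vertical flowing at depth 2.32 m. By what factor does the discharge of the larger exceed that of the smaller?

14

Channel A: For a circular section of diameter D = 2.14 m at depth y = 1.25 m, the central angle is θ = 2 arccos(1 − 2y/D) = 3.48 rad. Then A = (D²/8)(θ − sin θ) = 2.182 m² and P = Dθ/2 = 3.723 m. Hydraulic radius R = A/P = 2.182/3.723 = 0.586 m. Q_A = (1/0.016)·2.182·0.586^(2/3)·√0.00023 = 1.448 m³/s.
Channel B: With bottom width b = 1.94 m and side slope z = 2.6: A = (b + zy)y = (1.94 + 2.6×2.32)×2.32 = 18.5 m²; P = b + 2y√(1+z²) = 1.94 + 2×2.32×2.786 = 14.87 m. Hydraulic radius R = A/P = 18.5/14.87 = 1.244 m. Q_B = (1/0.016)·18.5·1.244^(2/3)·√0.00023 = 20.28 m³/s.
The larger discharge is 20.28 m³/s and the smaller is 1.448 m³/s; the ratio is 14.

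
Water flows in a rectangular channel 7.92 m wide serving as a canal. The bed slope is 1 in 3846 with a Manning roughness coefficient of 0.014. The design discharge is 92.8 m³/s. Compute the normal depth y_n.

Manning's equation rearranged: A R^(2/3) = nQ / (1·√S) = 0.014 × 92.8 / (√0.00026) = 80.57.
At y = 6.36 m: A R^(2/3) = 91.31 — high.
At y = 5.76 m: A R^(2/3) = 80.56 — matches.

y_n = 5.76 m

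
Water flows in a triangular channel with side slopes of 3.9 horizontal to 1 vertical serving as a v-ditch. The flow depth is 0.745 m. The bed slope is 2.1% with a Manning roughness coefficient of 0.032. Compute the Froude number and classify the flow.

supercritical

For a triangular section with side slope z = 3.9: A = zy² = 3.9×0.745² = 2.165 m²; P = 2y√(1+z²) = 2×0.745×4.026 = 5.999 m.
Hydraulic radius R = A/P = 2.165/5.999 = 0.3608 m.
V = (1/n) R^(2/3) √S = (1/0.032) × 0.3608^(2/3) × √0.021 = 2.295 m/s. Hydraulic depth D_h = A/T = 2.165/5.811 = 0.3725 m.
Froude number Fr = V/√(g·D_h) = 2.295/√(9.81×0.3725) = 1.2, which is greater than 1, so the flow is supercritical.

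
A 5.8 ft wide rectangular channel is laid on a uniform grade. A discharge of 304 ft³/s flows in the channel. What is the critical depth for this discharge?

y_c = 4.4 ft

For a rectangular channel, critical depth y_c = (q²/g)^(1/3) where q = Q/b = 304/5.8 = 52.41 ft²/s.
So y_c = (52.41²/32.2)^(1/3) = 4.4 ft.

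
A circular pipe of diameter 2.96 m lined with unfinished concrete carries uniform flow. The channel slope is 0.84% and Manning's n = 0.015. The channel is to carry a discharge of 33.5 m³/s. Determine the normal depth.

Manning's equation rearranged: A R^(2/3) = nQ / (1·√S) = 0.015 × 33.5 / (√0.0084) = 5.483.
At y = 1.72 m: A R^(2/3) = 3.599 — short.
At y = 2.75 m: A R^(2/3) = 6.052 — over.
At y = 2.36 m: A R^(2/3) = 5.485 — matches.

y_n = 2.36 m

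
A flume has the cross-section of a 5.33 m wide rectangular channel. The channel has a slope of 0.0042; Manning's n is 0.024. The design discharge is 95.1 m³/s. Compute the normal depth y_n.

y_n = 4.65 m

Manning's equation rearranged: A R^(2/3) = nQ / (1·√S) = 0.024 × 95.1 / (√0.0042) = 35.22.
Trying y = 3.77 m: A R^(2/3) = 27.04 — short.
Trying y = 4.65 m: A R^(2/3) = 35.22 — ≈ 35.22.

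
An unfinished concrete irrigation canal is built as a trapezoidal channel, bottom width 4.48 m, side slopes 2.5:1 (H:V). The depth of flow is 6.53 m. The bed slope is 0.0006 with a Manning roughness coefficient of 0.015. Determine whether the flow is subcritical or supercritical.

With bottom width b = 4.48 m and side slope z = 2.5: A = (b + zy)y = (4.48 + 2.5×6.53)×6.53 = 135.9 m²; P = b + 2y√(1+z²) = 4.48 + 2×6.53×2.693 = 39.65 m.
Hydraulic radius R = A/P = 135.9/39.65 = 3.427 m.
V = (1/n) R^(2/3) √S = (1/0.015) × 3.427^(2/3) × √0.0006 = 3.712 m/s. Hydraulic depth D_h = A/T = 135.9/37.13 = 3.659 m.
Froude number Fr = V/√(g·D_h) = 3.712/√(9.81×3.659) = 0.62, which is less than 1, so the flow is subcritical.

subcritical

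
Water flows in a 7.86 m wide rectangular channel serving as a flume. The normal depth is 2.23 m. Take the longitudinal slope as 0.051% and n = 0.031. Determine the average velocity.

Flow area A = b·y = 7.86 × 2.23 = 17.53 m². Wetted perimeter P = b + 2y = 7.86 + 2×2.23 = 12.32 m.
Hydraulic radius R = A/P = 17.53/12.32 = 1.423 m.
From Manning's equation, V = (1/n) R^(2/3) S^(1/2) = (1/0.031) × 1.423^(2/3) × 0.00051^(1/2) = 0.922 m/s.

V = 0.922 m/s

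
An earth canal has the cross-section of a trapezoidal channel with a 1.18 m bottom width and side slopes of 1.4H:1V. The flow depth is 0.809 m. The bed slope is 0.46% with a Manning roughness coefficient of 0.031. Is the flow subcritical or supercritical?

With bottom width b = 1.18 m and side slope z = 1.4: A = (b + zy)y = (1.18 + 1.4×0.809)×0.809 = 1.871 m²; P = b + 2y√(1+z²) = 1.18 + 2×0.809×1.72 = 3.964 m.
Hydraulic radius R = A/P = 1.871/3.964 = 0.472 m.
V = (1/n) R^(2/3) √S = (1/0.031) × 0.472^(2/3) × √0.0046 = 1.326 m/s. Hydraulic depth D_h = A/T = 1.871/3.445 = 0.543 m.
Froude number Fr = V/√(g·D_h) = 1.326/√(9.81×0.543) = 0.575, which is less than 1, so the flow is subcritical.

subcritical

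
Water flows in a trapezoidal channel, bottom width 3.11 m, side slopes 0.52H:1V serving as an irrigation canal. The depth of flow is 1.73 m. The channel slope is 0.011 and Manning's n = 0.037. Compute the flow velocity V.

V = 2.81 m/s

With bottom width b = 3.11 m and side slope z = 0.52: A = (b + zy)y = (3.11 + 0.52×1.73)×1.73 = 6.937 m²; P = b + 2y√(1+z²) = 3.11 + 2×1.73×1.127 = 7.01 m.
Hydraulic radius R = A/P = 6.937/7.01 = 0.9896 m.
From Manning's equation, V = (1/n) R^(2/3) S^(1/2) = (1/0.037) × 0.9896^(2/3) × 0.011^(1/2) = 2.81 m/s.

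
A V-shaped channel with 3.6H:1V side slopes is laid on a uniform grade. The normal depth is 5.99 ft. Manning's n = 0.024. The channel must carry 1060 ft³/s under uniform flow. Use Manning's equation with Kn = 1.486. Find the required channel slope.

For a triangular section with side slope z = 3.6: A = zy² = 3.6×5.99² = 129.2 ft²; P = 2y√(1+z²) = 2×5.99×3.736 = 44.76 ft.
Hydraulic radius R = A/P = 129.2/44.76 = 2.886 ft.
From Manning's equation, S = [nQ / (1.486 A R^(2/3))]² = [0.024 × 1060 / (1.486 × 129.2 × 2.886^(2/3))]² = 0.00428.

S = 0.00428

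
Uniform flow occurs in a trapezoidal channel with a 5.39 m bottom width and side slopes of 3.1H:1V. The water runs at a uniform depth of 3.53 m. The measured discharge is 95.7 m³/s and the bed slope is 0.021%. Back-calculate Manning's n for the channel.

n = 0.014

With bottom width b = 5.39 m and side slope z = 3.1: A = (b + zy)y = (5.39 + 3.1×3.53)×3.53 = 57.66 m²; P = b + 2y√(1+z²) = 5.39 + 2×3.53×3.257 = 28.39 m.
Hydraulic radius R = A/P = 57.66/28.39 = 2.031 m.
Rearranging Manning's equation: n = (1/Q) A R^(2/3) S^(1/2) = (1/95.7) × 57.66 × 2.031^(2/3) × √0.00021 = 0.014.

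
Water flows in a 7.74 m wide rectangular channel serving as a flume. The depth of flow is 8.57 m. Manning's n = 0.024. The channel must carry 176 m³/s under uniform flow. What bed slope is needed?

Flow area A = b·y = 7.74 × 8.57 = 66.33 m². Wetted perimeter P = b + 2y = 7.74 + 2×8.57 = 24.88 m.
Hydraulic radius R = A/P = 66.33/24.88 = 2.666 m.
From Manning's equation, S = [nQ / (1 A R^(2/3))]² = [0.024 × 176 / (1 × 66.33 × 2.666^(2/3))]² = 0.0011.

S = 0.0011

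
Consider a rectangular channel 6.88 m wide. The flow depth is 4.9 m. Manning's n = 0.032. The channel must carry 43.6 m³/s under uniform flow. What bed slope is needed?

S = 0.00067

Flow area A = b·y = 6.88 × 4.9 = 33.71 m². Wetted perimeter P = b + 2y = 6.88 + 2×4.9 = 16.68 m.
Hydraulic radius R = A/P = 33.71/16.68 = 2.021 m.
From Manning's equation, S = [nQ / (1 A R^(2/3))]² = [0.032 × 43.6 / (1 × 33.71 × 2.021^(2/3))]² = 0.00067.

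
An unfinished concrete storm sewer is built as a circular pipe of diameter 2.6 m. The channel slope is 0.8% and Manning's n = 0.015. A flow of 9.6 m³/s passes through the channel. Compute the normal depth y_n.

Manning's equation rearranged: A R^(2/3) = nQ / (1·√S) = 0.015 × 9.6 / (√0.008) = 1.61.
Try y = 1.27 m: A R^(2/3) = 1.914 — too large.
Try y = 0.992 m: A R^(2/3) = 1.231 — too small.
Try y = 1.15 m: A R^(2/3) = 1.609 — matches.

y_n = 1.15 m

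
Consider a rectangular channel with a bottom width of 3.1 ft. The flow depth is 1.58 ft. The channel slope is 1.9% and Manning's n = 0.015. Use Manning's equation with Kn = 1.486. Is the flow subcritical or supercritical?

supercritical

Flow area A = b·y = 3.1 × 1.58 = 4.898 ft². Wetted perimeter P = b + 2y = 3.1 + 2×1.58 = 6.26 ft.
Hydraulic radius R = A/P = 4.898/6.26 = 0.7824 ft.
V = (1.486/n) R^(2/3) √S = (1.486/0.015) × 0.7824^(2/3) × √0.019 = 11.59 ft/s. Hydraulic depth D_h = A/T = 4.898/3.1 = 1.58 ft.
Froude number Fr = V/√(g·D_h) = 11.59/√(32.2×1.58) = 1.63, which is greater than 1, so the flow is supercritical.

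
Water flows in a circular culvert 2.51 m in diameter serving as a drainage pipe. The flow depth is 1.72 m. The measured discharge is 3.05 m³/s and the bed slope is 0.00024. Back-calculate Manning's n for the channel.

For a circular section of diameter D = 2.51 m at depth y = 1.72 m, the central angle is θ = 2 arccos(1 − 2y/D) = 3.901 rad. Then A = (D²/8)(θ − sin θ) = 3.614 m² and P = Dθ/2 = 4.895 m.
Hydraulic radius R = A/P = 3.614/4.895 = 0.7382 m.
Rearranging Manning's equation: n = (1/Q) A R^(2/3) S^(1/2) = (1/3.05) × 3.614 × 0.7382^(2/3) × √0.00024 = 0.015.

n = 0.015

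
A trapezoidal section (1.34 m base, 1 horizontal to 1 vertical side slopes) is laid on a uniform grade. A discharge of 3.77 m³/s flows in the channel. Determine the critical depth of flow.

y_c = 0.764 m

At critical depth, Q² T / (g A³) = 1, i.e. A³/T = Q²/g = 3.77²/9.81 = 1.449.
Trying y = 0.589 m: A³/T = 0.5825 — short.
Trying y = 0.918 m: A³/T = 2.804 — over.
Trying y = 0.764 m: A³/T = 1.448 — matches.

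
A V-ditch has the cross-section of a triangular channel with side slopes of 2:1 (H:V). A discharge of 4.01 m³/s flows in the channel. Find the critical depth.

At critical depth, Q² T / (g A³) = 1, i.e. A³/T = Q²/g = 4.01²/9.81 = 1.639.
Trying y = 1.04 m: A³/T = 2.433 — high.
Trying y = 0.755 m: A³/T = 0.4906 — low.
Trying y = 0.961 m: A³/T = 1.639 — close enough.

y_c = 0.961 m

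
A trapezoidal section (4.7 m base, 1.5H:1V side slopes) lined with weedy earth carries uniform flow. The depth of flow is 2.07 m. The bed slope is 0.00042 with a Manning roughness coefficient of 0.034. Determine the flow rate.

Q = 11.8 m³/s

With bottom width b = 4.7 m and side slope z = 1.5: A = (b + zy)y = (4.7 + 1.5×2.07)×2.07 = 16.16 m²; P = b + 2y√(1+z²) = 4.7 + 2×2.07×1.803 = 12.16 m.
Hydraulic radius R = A/P = 16.16/12.16 = 1.328 m.
Manning's equation: Q = (1/n) A R^(2/3) S^(1/2) = (1/0.034) × 16.16 × 1.328^(2/3) × 0.00042^(1/2) = 11.8 m³/s.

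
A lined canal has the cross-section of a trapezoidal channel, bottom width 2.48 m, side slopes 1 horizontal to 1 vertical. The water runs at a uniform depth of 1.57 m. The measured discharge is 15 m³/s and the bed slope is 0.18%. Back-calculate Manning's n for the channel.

n = 0.017

With bottom width b = 2.48 m and side slope z = 1: A = (b + zy)y = (2.48 + 1×1.57)×1.57 = 6.359 m²; P = b + 2y√(1+z²) = 2.48 + 2×1.57×1.414 = 6.921 m.
Hydraulic radius R = A/P = 6.359/6.921 = 0.9188 m.
Rearranging Manning's equation: n = (1/Q) A R^(2/3) S^(1/2) = (1/15) × 6.359 × 0.9188^(2/3) × √0.0018 = 0.017.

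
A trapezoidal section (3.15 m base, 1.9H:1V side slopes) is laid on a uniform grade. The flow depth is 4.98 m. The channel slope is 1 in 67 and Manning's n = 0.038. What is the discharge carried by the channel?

With bottom width b = 3.15 m and side slope z = 1.9: A = (b + zy)y = (3.15 + 1.9×4.98)×4.98 = 62.81 m²; P = b + 2y√(1+z²) = 3.15 + 2×4.98×2.147 = 24.54 m.
Hydraulic radius R = A/P = 62.81/24.54 = 2.56 m.
Manning's equation: Q = (1/n) A R^(2/3) S^(1/2) = (1/0.038) × 62.81 × 2.56^(2/3) × 0.01493^(1/2) = 378 m³/s.

Q = 378 m³/s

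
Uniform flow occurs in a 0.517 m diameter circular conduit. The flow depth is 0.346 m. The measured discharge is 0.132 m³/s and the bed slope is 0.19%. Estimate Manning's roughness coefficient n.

For a circular section of diameter D = 0.517 m at depth y = 0.346 m, the central angle is θ = 2 arccos(1 − 2y/D) = 3.832 rad. Then A = (D²/8)(θ − sin θ) = 0.1493 m² and P = Dθ/2 = 0.9906 m.
Hydraulic radius R = A/P = 0.1493/0.9906 = 0.1507 m.
Rearranging Manning's equation: n = (1/Q) A R^(2/3) S^(1/2) = (1/0.132) × 0.1493 × 0.1507^(2/3) × √0.0019 = 0.014.

n = 0.014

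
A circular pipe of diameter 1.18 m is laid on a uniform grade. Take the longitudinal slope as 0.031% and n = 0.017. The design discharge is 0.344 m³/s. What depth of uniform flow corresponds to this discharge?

y_n = 0.717 m

Manning's equation rearranged: A R^(2/3) = nQ / (1·√S) = 0.017 × 0.344 / (√0.00031) = 0.3321.
Try y = 0.816 m: A R^(2/3) = 0.3993 — high.
Try y = 0.538 m: A R^(2/3) = 0.2066 — low.
Try y = 0.717 m: A R^(2/3) = 0.3319 — close enough.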